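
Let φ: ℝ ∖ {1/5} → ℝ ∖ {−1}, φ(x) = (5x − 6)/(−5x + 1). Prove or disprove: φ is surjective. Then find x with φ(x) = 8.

14/45

For any y ≠ −1, solving y(−5x + 1) = 5x − 6 for x gives a well-defined x ≠ 1/5. So φ is surjective.
Solving φ(x) = 8: cross-multiplying gives 5x − 6 = 8(−5x + 1), which rearranges to 45x = 14, so x = 14/45.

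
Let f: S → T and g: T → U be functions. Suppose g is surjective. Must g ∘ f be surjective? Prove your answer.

No. Take S = {1}, T = U = {1, 2, 3, 4, 5}, f(1) = 1, and g = identity (surjective).
Then (g ∘ f)(1) = 1, and 5 ∈ U has no preimage under g ∘ f, so g ∘ f is not surjective.

not surjective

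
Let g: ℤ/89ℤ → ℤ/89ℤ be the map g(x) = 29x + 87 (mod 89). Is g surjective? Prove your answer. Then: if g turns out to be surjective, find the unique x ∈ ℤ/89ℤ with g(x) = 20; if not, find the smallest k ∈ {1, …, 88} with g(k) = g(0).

Since gcd(29, 89) = 1, 29 is invertible modulo 89. Euclid's algorithm: 89 = 3·29 + 2, 29 = 14·2 + 1; back-substituting gives 1 = 43·29 − 14·89, so 29⁻¹ ≡ 43 (mod 89).
Then y ↦ 43(y − 87) is a two-sided inverse to g, so every y ∈ ℤ/89ℤ has a preimage.
So g is surjective.
Since g is surjective, we find g⁻¹(20): we need 29x ≡ 20 − 87 ≡ 22 (mod 89). Using 29⁻¹ = 43: x ≡ 43·22 = 946 = 10·89 + 56, so x = 56.
Check: g(56) = 29·56 + 87 = 1711 = 19·89 + 20 ≡ 20 (mod 89).

56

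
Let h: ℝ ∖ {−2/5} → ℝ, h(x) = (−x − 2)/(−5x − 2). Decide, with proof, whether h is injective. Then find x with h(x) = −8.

-18/41

Suppose h(s) = h(t). Cross-multiplying: (−s − 2)(−5t − 2) = (−t − 2)(−5s − 2).
Expanding both sides and cancelling the symmetric terms leaves −8·(s − t) = 0. Since −8 ≠ 0, s = t. Hence h is injective.
Solving h(x) = −8: cross-multiplying gives −x − 2 = −8(−5x − 2), which rearranges to −41x = 18, so x = −18/41.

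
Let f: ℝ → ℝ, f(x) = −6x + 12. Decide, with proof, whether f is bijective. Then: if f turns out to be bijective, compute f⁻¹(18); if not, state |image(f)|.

-1

Suppose f(x_1) = f(x_2). Then −6x_1 + 12 = −6x_2 + 12, hence −6x_1 = −6x_2, hence x_1 = x_2.
For any y ∈ ℝ, x = (y − 12)/(−6) satisfies f(x) = y.
Hence f is bijective.
Since f is bijective, we compute f⁻¹(18) = (18 − 12)/(−6) = −1.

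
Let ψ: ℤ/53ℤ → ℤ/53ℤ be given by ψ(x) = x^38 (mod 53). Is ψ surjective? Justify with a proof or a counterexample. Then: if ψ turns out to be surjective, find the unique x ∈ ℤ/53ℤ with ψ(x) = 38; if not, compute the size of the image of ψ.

27

ψ(26): Repeated squaring mod 53: 26^1 ≡ 26, 26^2 ≡ 26² = 676 ≡ 40, 26^4 ≡ 40² = 1600 ≡ 10, 26^8 ≡ 10² = 100 ≡ 47, 26^16 ≡ 47² = 2209 ≡ 36, 26^32 ≡ 36² = 1296 ≡ 24. Since 38 = 32 + 4 + 2, 26^38 ≡ 24·10·40: 24·10 = 240 ≡ 28, then 28·40 = 1120 ≡ 7. So 26^38 ≡ 7 (mod 53).
ψ(27): Repeated squaring mod 53: 27^1 ≡ 27, 27^2 ≡ 27² = 729 ≡ 40, 27^4 ≡ 40² = 1600 ≡ 10, 27^8 ≡ 10² = 100 ≡ 47, 27^16 ≡ 47² = 2209 ≡ 36, 27^32 ≡ 36² = 1296 ≡ 24. Since 38 = 32 + 4 + 2, 27^38 ≡ 24·10·40: 24·10 = 240 ≡ 28, then 28·40 = 1120 ≡ 7. So 27^38 ≡ 7 (mod 53).
So ψ(26) = ψ(27) = 7 while 26 ≠ 27, thus ψ is not injective.
A non-injective map from the 53-element set ℤ/53ℤ to itself takes at most 52 distinct values, so it cannot be surjective. Hence ψ is not surjective.
Since ψ is not surjective, we determine |image(ψ)|. Computing x^38 mod 53 for each x (by repeated squaring, reducing mod 53 at every step), the values ψ(0), ψ(1), …, ψ(52) are: 0, 1, 38, 43, 13, 6, 44, 15, 17, 47, 16, 24, 29, 49, 40, 46, 10, 28, 37, 4, 25, 9, 11, 52, 42, 36, 7, 7, 36, 42, 52, 11, 9, 25, 4, 37, 28, 10, 46, 40, 49, 29, 24, 16, 47, 17, 15, 44, 6, 13, 43, 38, 1.
The distinct values are {0, 1, 4, 6, 7, 9, 10, 11, 13, 15, 16, 17, 24, 25, 28, 29, 36, 37, 38, 40, 42, 43, 44, 46, 47, 49, 52}; there are 27 of them.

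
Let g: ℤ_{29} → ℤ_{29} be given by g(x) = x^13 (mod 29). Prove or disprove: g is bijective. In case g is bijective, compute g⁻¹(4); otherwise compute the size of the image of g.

Since 29 is prime, the nonzero elements of ℤ_{29} form a cyclic group of order 28.
As gcd(13, 28) = 1, raising to the 13th power is a bijection on this group: if s^13 ≡ t^13 then (st^{−1})^13 = 1, and the only element of order dividing gcd(13, 28) = 1 is 1, so s = t.
With g(0) = 0 this makes g injective on all of ℤ_{29}, hence bijective (finite equal-size domain and codomain). In particular g is bijective.
Since g is bijective, we find the preimage of 4. The inverse of x ↦ x^13 on (ℤ_{29})^× is x ↦ x^13, because 13·13 = 169 = 6·28 + 1 ≡ 1 (mod 28) and x^{28} = 1 for x ≠ 0 (Fermat). So g⁻¹(4) = 4^13 mod 29.
Repeated squaring mod 29: 4^1 ≡ 4, 4^2 ≡ 4² = 16, 4^4 ≡ 16² = 256 ≡ 24, 4^8 ≡ 24² = 576 ≡ 25. Since 13 = 8 + 4 + 1, 4^13 ≡ 25·24·4: 25·24 = 600 ≡ 20, then 20·4 = 80 ≡ 22. So 4^13 ≡ 22 (mod 29).
Hence g⁻¹(4) = 22.

22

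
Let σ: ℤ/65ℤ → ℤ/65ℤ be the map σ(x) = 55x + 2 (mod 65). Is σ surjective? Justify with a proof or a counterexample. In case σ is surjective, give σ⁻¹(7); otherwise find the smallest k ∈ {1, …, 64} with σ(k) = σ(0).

13

Since gcd(55, 65) = 5, we have 55x ≡ 0 (mod 5) for all x, so σ(x) ≡ 2 (mod 5).
But 0 ≢ 2 (mod 5), so 0 ∈ ℤ/65ℤ has no preimage. So σ is not surjective.
Since σ is not surjective, we find the least positive k with σ(k) = σ(0): this means 55k ≡ 0 (mod 65), i.e. 65 ∣ 55k. Since gcd(55, 65) = 5, dividing through by 5 this holds exactly when 13 ∣ 11k, and as gcd(11, 13) = 1, exactly when 13 ∣ k.
The smallest positive such k is 13.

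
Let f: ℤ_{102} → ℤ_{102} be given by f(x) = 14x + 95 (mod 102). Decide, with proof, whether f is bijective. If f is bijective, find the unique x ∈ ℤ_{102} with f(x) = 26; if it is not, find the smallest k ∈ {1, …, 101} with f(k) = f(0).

We have gcd(14, 102) = 2 > 1. Taking a = 0 and b = 51: f(0) = 95 and f(51) = 14·51 + 95 = 809 ≡ 95 (mod 102).
So f(0) = f(51) while 0 ≠ 51, hence f is not injective, hence not bijective.
Since f is not bijective, we find the least positive k with f(k) = f(0): this means 14k ≡ 0 (mod 102), i.e. 102 ∣ 14k. Since gcd(14, 102) = 2, dividing through by 2 this holds exactly when 51 ∣ 7k, and as gcd(7, 51) = 1, exactly when 51 ∣ k.
The smallest positive such k is 51.

51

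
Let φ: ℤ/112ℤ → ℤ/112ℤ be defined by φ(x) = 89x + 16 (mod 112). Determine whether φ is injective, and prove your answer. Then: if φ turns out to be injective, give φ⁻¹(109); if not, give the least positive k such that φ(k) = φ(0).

69

Suppose φ(s) = φ(t) in ℤ/112ℤ. Then 89s + 16 ≡ 89t + 16 (mod 112), therefore 89(s − t) ≡ 0 (mod 112).
Since gcd(89, 112) = 1, 89 is invertible modulo 112, thus s − t ≡ 0 (mod 112), i.e. s = t.
Hence φ is injective.
We now compute 89⁻¹ mod 112 explicitly. Euclid's algorithm: 112 = 1·89 + 23, 89 = 3·23 + 20, 23 = 1·20 + 3, 20 = 6·3 + 2, 3 = 1·2 + 1; back-substituting gives 1 = 73·89 − 58·112, so 89⁻¹ ≡ 73 (mod 112).
Since φ is injective, we compute φ⁻¹(109): solve 89x + 16 ≡ 109 (mod 112), i.e. 89x ≡ 93 (mod 112).
Multiplying by 89⁻¹ = 73 gives x ≡ 73·93 = 6789 = 60·112 + 69 ≡ 69 (mod 112).
Check: φ(69) = 89·69 + 16 = 6157 = 54·112 + 109 ≡ 109 (mod 112).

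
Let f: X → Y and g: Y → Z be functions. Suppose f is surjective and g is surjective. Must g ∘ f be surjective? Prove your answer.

Let c ∈ Z. Since g is surjective, there is b ∈ Y with g(b) = c. Since f is surjective, there is a ∈ X with f(a) = b.
Then (g ∘ f)(a) = g(b) = c. Hence g ∘ f is surjective.

surjective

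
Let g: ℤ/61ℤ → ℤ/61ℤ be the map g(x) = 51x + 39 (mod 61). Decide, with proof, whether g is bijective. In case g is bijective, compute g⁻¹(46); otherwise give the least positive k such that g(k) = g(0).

42

If g(x_1) = g(x_2), then 51x_1 ≡ 51x_2 (mod 61). Because gcd(51, 61) = 1, we may cancel 51 to get x_1 ≡ x_2 (mod 61).
We now compute 51⁻¹ mod 61 explicitly. Euclid's algorithm: 61 = 1·51 + 10, 51 = 5·10 + 1; back-substituting gives 1 = 6·51 − 5·61, so 51⁻¹ ≡ 6 (mod 61).
For any y ∈ ℤ/61ℤ, x = 6(y − 39) mod 61 satisfies g(x) = 51·6(y − 39) + 39 ≡ y (since 51·6 ≡ 1 mod 61). So every y has a preimage.
Hence g is bijective.
Since g is bijective, we compute g⁻¹(46): solve 51x + 39 ≡ 46 (mod 61), i.e. 51x ≡ 7 (mod 61).
Multiplying by 51⁻¹ = 6 gives x ≡ 6·7 = 42 ≡ 42 (mod 61).
Check: g(42) = 51·42 + 39 = 2181 = 35·61 + 46 ≡ 46 (mod 61).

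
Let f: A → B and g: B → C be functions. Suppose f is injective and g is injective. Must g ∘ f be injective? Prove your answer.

Suppose (g ∘ f)(s) = (g ∘ f)(t), i.e. g(f(s)) = g(f(t)).
Since g is injective, f(s) = f(t). Since f is injective, s = t. Therefore g ∘ f is injective.

injective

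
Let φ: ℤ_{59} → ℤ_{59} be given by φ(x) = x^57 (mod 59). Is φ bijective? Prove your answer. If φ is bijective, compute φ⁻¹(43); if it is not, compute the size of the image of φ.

Since 59 is prime, the nonzero elements of ℤ_{59} form a cyclic group of order 58.
As gcd(57, 58) = 1, raising to the 57th power is a bijection on this group: if x_1^57 ≡ x_2^57 then (x_1x_2^{−1})^57 = 1, and the only element of order dividing gcd(57, 58) = 1 is 1, so x_1 = x_2.
With φ(0) = 0 this makes φ injective on all of ℤ_{59}, hence bijective (finite equal-size domain and codomain). In particular φ is bijective.
Since φ is bijective, we find the preimage of 43. The inverse of x ↦ x^57 on (ℤ_{59})^× is x ↦ x^57, because 57·57 = 3249 = 56·58 + 1 ≡ 1 (mod 58) and x^{58} = 1 for x ≠ 0 (Fermat). So φ⁻¹(43) = 43^57 mod 59.
Repeated squaring mod 59: 43^1 ≡ 43, 43^2 ≡ 43² = 1849 ≡ 20, 43^4 ≡ 20² = 400 ≡ 46, 43^8 ≡ 46² = 2116 ≡ 51, 43^16 ≡ 51² = 2601 ≡ 5, 43^32 ≡ 5² = 25. Since 57 = 32 + 16 + 8 + 1, 43^57 ≡ 25·5·51·43: 25·5 = 125 ≡ 7, then 7·51 = 357 ≡ 3, then 3·43 = 129 ≡ 11. So 43^57 ≡ 11 (mod 59).
Hence φ⁻¹(43) = 11.

11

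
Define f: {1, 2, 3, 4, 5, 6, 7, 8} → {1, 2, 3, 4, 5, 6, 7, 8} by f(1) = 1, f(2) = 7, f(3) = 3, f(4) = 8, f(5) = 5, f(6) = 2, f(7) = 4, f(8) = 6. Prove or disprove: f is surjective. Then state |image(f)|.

Every element of the codomain has a preimage: 1 = f(1), 2 = f(6), 3 = f(3), 4 = f(7), 5 = f(5), 6 = f(8), 7 = f(2), 8 = f(4).
Hence f is surjective.
The image of f is {1, 2, 3, 4, 5, 6, 7, 8}, which has 8 elements.

8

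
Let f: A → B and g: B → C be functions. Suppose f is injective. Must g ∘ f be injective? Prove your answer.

No. Take A = B = C = {0, 1}, f = identity (injective), and g(x) = 0 for every x.
Then (g ∘ f)(0) = 0 = (g ∘ f)(1) with 0 ≠ 1, so g ∘ f is not injective.

not injective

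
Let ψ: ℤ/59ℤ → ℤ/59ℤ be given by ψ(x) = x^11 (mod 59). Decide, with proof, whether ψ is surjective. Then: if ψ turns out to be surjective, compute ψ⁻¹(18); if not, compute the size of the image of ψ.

11

Since 59 is prime, the nonzero elements of ℤ/59ℤ form a cyclic group of order 58.
As gcd(11, 58) = 1, raising to the 11th power is a bijection on this group: if s^11 ≡ t^11 then (st^{−1})^11 = 1, and the only element of order dividing gcd(11, 58) = 1 is 1, so s = t.
With ψ(0) = 0 this makes ψ injective on all of ℤ/59ℤ, hence bijective (finite equal-size domain and codomain). In particular ψ is surjective.
Since ψ is surjective, we find the preimage of 18. The inverse of x ↦ x^11 on (ℤ/59ℤ)^× is x ↦ x^37, because 11·37 = 407 = 7·58 + 1 ≡ 1 (mod 58) and x^{58} = 1 for x ≠ 0 (Fermat). So ψ⁻¹(18) = 18^37 mod 59.
Repeated squaring mod 59: 18^1 ≡ 18, 18^2 ≡ 18² = 324 ≡ 29, 18^4 ≡ 29² = 841 ≡ 15, 18^8 ≡ 15² = 225 ≡ 48, 18^16 ≡ 48² = 2304 ≡ 3, 18^32 ≡ 3² = 9. Since 37 = 32 + 4 + 1, 18^37 ≡ 9·15·18: 9·15 = 135 ≡ 17, then 17·18 = 306 ≡ 11. So 18^37 ≡ 11 (mod 59).
Hence ψ⁻¹(18) = 11.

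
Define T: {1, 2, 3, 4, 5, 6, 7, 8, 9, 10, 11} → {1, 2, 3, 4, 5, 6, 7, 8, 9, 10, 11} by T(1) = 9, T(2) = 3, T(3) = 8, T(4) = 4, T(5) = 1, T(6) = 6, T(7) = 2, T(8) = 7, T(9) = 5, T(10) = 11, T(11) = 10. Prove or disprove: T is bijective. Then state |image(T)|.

The values 9, 3, 8, 4, 1, 6, 2, 7, 5, 11, 10 are a permutation of {1, 2, 3, 4, 5, 6, 7, 8, 9, 10, 11}: each element appears exactly once.
So T is injective and surjective, hence bijective.
The image of T is {1, 2, 3, 4, 5, 6, 7, 8, 9, 10, 11}, which has 11 elements.

11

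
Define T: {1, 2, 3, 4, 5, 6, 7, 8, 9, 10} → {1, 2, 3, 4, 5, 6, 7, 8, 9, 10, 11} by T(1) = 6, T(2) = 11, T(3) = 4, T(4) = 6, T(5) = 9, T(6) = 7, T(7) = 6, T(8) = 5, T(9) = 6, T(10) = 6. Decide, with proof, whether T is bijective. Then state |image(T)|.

T(1) = 6 = T(4) with 1 ≠ 4, so T is not injective, hence not bijective.
The image of T is {4, 5, 6, 7, 9, 11}, which has 6 elements.

6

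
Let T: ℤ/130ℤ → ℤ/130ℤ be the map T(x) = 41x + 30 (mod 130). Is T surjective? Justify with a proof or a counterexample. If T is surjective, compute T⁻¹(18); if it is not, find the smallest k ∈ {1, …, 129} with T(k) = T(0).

Recall: surjectivity means every element of the codomain has a preimage under T.
Since gcd(41, 130) = 1, 41 is invertible modulo 130. Euclid's algorithm: 130 = 3·41 + 7, 41 = 5·7 + 6, 7 = 1·6 + 1; back-substituting gives 1 = 111·41 − 35·130, so 41⁻¹ ≡ 111 (mod 130).
For any y ∈ ℤ/130ℤ, x = 111(y − 30) mod 130 satisfies T(x) = 41·111(y − 30) + 30 ≡ y (since 41·111 ≡ 1 mod 130). So every y has a preimage.
So T is surjective.
Since T is surjective, we find T⁻¹(18): we need 41x ≡ 18 − 30 ≡ 118 (mod 130). Using 41⁻¹ = 111: x ≡ 111·118 = 13098 = 100·130 + 98, so x = 98.
Check: T(98) = 41·98 + 30 = 4048 = 31·130 + 18 ≡ 18 (mod 130).

98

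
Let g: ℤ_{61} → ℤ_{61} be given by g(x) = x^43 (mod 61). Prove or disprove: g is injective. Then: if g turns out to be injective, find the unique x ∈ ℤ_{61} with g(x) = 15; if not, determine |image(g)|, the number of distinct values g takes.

22

Since 61 is prime, the nonzero elements of ℤ_{61} form a cyclic group of order 60.
As gcd(43, 60) = 1, raising to the 43rd power is a bijection on this group: if x_1^43 ≡ x_2^43 then (x_1x_2^{−1})^43 = 1, and the only element of order dividing gcd(43, 60) = 1 is 1, so x_1 = x_2.
With g(0) = 0 this makes g injective on all of ℤ_{61}, hence bijective (finite equal-size domain and codomain). In particular g is injective.
Since g is injective, we find the preimage of 15. The inverse of x ↦ x^43 on (ℤ_{61})^× is x ↦ x^7, because 43·7 = 301 = 5·60 + 1 ≡ 1 (mod 60) and x^{60} = 1 for x ≠ 0 (Fermat). So g⁻¹(15) = 15^7 mod 61.
Repeated squaring mod 61: 15^1 ≡ 15, 15^2 ≡ 15² = 225 ≡ 42, 15^4 ≡ 42² = 1764 ≡ 56. Since 7 = 4 + 2 + 1, 15^7 ≡ 56·42·15: 56·42 = 2352 ≡ 34, then 34·15 = 510 ≡ 22. So 15^7 ≡ 22 (mod 61).
Hence g⁻¹(15) = 22.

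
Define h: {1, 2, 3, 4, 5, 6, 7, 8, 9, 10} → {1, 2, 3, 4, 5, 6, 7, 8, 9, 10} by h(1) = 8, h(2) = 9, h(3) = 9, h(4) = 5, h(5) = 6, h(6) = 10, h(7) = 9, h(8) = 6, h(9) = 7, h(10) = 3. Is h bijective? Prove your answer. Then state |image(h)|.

h(2) = 9 = h(3) with 2 ≠ 3, so h is not injective, hence not bijective.
The image of h is {3, 5, 6, 7, 8, 9, 10}, which has 7 elements.

7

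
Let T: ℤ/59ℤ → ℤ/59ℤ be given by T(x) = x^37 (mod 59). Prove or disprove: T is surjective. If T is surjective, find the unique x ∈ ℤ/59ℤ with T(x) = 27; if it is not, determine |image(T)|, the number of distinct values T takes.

Since 59 is prime, the nonzero elements of ℤ/59ℤ form a cyclic group of order 58.
As gcd(37, 58) = 1, raising to the 37th power is a bijection on this group: if x_1^37 ≡ x_2^37 then (x_1x_2^{−1})^37 = 1, and the only element of order dividing gcd(37, 58) = 1 is 1, so x_1 = x_2.
With T(0) = 0 this makes T injective on all of ℤ/59ℤ, hence bijective (finite equal-size domain and codomain). In particular T is surjective.
Since T is surjective, we find the preimage of 27. The inverse of x ↦ x^37 on (ℤ/59ℤ)^× is x ↦ x^11, because 37·11 = 407 = 7·58 + 1 ≡ 1 (mod 58) and x^{58} = 1 for x ≠ 0 (Fermat). So T⁻¹(27) = 27^11 mod 59.
Repeated squaring mod 59: 27^1 ≡ 27, 27^2 ≡ 27² = 729 ≡ 21, 27^4 ≡ 21² = 441 ≡ 28, 27^8 ≡ 28² = 784 ≡ 17. Since 11 = 8 + 2 + 1, 27^11 ≡ 17·21·27: 17·21 = 357 ≡ 3, then 3·27 = 81 ≡ 22. So 27^11 ≡ 22 (mod 59).
Hence T⁻¹(27) = 22.

22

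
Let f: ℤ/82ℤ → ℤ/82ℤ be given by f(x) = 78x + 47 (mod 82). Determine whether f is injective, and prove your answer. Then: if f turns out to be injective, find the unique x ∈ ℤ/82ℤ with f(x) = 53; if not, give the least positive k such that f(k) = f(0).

We have gcd(78, 82) = 2 > 1. Taking u = 0 and v = 41: f(0) = 47 and f(41) = 78·41 + 47 = 3245 ≡ 47 (mod 82).
So f(0) = f(41) while 0 ≠ 41, therefore f is not injective.
Since f is not injective, we find the least positive k with f(k) = f(0): this means 78k ≡ 0 (mod 82), i.e. 82 ∣ 78k. Since gcd(78, 82) = 2, dividing through by 2 this holds exactly when 41 ∣ 39k, and as gcd(39, 41) = 1, exactly when 41 ∣ k.
The smallest positive such k is 41.

41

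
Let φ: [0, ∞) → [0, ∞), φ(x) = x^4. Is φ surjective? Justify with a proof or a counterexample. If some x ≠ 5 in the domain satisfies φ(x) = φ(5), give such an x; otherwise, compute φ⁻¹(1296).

6

For any y ∈ [0, ∞), x = y^{1/4} ∈ [0, ∞) gives φ(x) = y, so φ is surjective.
Since x ↦ x^4 is strictly increasing on [0, ∞), it is injective there, so no x ≠ 5 in the domain has φ(x) = φ(5). We therefore compute φ⁻¹(1296) = 1296^{1/4} = 6 (indeed 6^4 = 1296).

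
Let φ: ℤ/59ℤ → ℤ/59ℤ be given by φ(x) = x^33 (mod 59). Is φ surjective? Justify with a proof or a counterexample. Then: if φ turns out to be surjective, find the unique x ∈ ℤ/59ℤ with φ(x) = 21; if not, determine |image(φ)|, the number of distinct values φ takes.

Since 59 is prime, the nonzero elements of ℤ/59ℤ form a cyclic group of order 58.
As gcd(33, 58) = 1, raising to the 33rd power is a bijection on this group: if u^33 ≡ v^33 then (uv^{−1})^33 = 1, and the only element of order dividing gcd(33, 58) = 1 is 1, so u = v.
With φ(0) = 0 this makes φ injective on all of ℤ/59ℤ, hence bijective (finite equal-size domain and codomain). In particular φ is surjective.
Since φ is surjective, we find the preimage of 21. The inverse of x ↦ x^33 on (ℤ/59ℤ)^× is x ↦ x^51, because 33·51 = 1683 = 29·58 + 1 ≡ 1 (mod 58) and x^{58} = 1 for x ≠ 0 (Fermat). So φ⁻¹(21) = 21^51 mod 59.
Repeated squaring mod 59: 21^1 ≡ 21, 21^2 ≡ 21² = 441 ≡ 28, 21^4 ≡ 28² = 784 ≡ 17, 21^8 ≡ 17² = 289 ≡ 53, 21^16 ≡ 53² = 2809 ≡ 36, 21^32 ≡ 36² = 1296 ≡ 57. Since 51 = 32 + 16 + 2 + 1, 21^51 ≡ 57·36·28·21: 57·36 = 2052 ≡ 46, then 46·28 = 1288 ≡ 49, then 49·21 = 1029 ≡ 26. So 21^51 ≡ 26 (mod 59).
Hence φ⁻¹(21) = 26.

26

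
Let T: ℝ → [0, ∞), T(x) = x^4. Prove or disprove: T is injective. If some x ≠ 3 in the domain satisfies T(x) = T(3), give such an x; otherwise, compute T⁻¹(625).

-3

T(3) = 81 = (−3)^4 = T(−3) (since 4 is even), with 3 ≠ −3. So T is not injective.
For the follow-up, such an x exists: taking x = −3 ∈ ℝ gives T(−3) = 81 = T(3) with −3 ≠ 3.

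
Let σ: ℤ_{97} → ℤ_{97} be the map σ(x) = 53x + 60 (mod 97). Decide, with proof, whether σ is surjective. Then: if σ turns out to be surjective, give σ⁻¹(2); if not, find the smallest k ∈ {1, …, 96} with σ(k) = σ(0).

41

Since gcd(53, 97) = 1, 53 is invertible modulo 97. Euclid's algorithm: 97 = 1·53 + 44, 53 = 1·44 + 9, 44 = 4·9 + 8, 9 = 1·8 + 1; back-substituting gives 1 = 11·53 − 6·97, so 53⁻¹ ≡ 11 (mod 97).
For any y ∈ ℤ_{97}, x = 11(y − 60) mod 97 satisfies σ(x) = 53·11(y − 60) + 60 ≡ y (since 53·11 ≡ 1 mod 97). So every y has a preimage.
Hence σ is surjective.
Since σ is surjective, we find σ⁻¹(2): we need 53x ≡ 2 − 60 ≡ 39 (mod 97). Using 53⁻¹ = 11: x ≡ 11·39 = 429 = 4·97 + 41, so x = 41.
Check: σ(41) = 53·41 + 60 = 2233 = 23·97 + 2 ≡ 2 (mod 97).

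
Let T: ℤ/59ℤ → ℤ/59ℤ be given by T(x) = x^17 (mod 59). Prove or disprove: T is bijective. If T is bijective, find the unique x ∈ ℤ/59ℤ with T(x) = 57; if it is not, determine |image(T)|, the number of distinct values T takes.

25

Since 59 is prime, the nonzero elements of ℤ/59ℤ form a cyclic group of order 58.
As gcd(17, 58) = 1, raising to the 17th power is a bijection on this group: if a^17 ≡ b^17 then (ab^{−1})^17 = 1, and the only element of order dividing gcd(17, 58) = 1 is 1, so a = b.
With T(0) = 0 this makes T injective on all of ℤ/59ℤ, hence bijective (finite equal-size domain and codomain). In particular T is bijective.
Since T is bijective, we find the preimage of 57. The inverse of x ↦ x^17 on (ℤ/59ℤ)^× is x ↦ x^41, because 17·41 = 697 = 12·58 + 1 ≡ 1 (mod 58) and x^{58} = 1 for x ≠ 0 (Fermat). So T⁻¹(57) = 57^41 mod 59.
Repeated squaring mod 59: 57^1 ≡ 57, 57^2 ≡ 57² = 3249 ≡ 4, 57^4 ≡ 4² = 16, 57^8 ≡ 16² = 256 ≡ 20, 57^16 ≡ 20² = 400 ≡ 46, 57^32 ≡ 46² = 2116 ≡ 51. Since 41 = 32 + 8 + 1, 57^41 ≡ 51·20·57: 51·20 = 1020 ≡ 17, then 17·57 = 969 ≡ 25. So 57^41 ≡ 25 (mod 59).
Hence T⁻¹(57) = 25.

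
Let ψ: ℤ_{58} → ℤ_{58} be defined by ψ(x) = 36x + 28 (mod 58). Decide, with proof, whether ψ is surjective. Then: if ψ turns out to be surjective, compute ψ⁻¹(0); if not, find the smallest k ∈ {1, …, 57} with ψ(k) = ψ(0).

29

Recall: surjectivity means every element of the codomain has a preimage under ψ.
Since gcd(36, 58) = 2, we have 36x ≡ 0 (mod 2) for all x, so ψ(x) ≡ 0 (mod 2).
But 1 ≢ 0 (mod 2), so 1 ∈ ℤ_{58} has no preimage. Thus ψ is not surjective.
Since ψ is not surjective, we find the least positive k with ψ(k) = ψ(0): this means 36k ≡ 0 (mod 58), i.e. 58 ∣ 36k. Since gcd(36, 58) = 2, dividing through by 2 this holds exactly when 29 ∣ 18k, and as gcd(18, 29) = 1, exactly when 29 ∣ k.
The smallest positive such k is 29.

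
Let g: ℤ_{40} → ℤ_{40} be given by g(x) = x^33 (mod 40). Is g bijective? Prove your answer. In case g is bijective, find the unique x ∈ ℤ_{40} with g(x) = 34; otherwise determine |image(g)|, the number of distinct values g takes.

g(0) = 0^33 = 0.
g(10): Repeated squaring mod 40: 10^1 ≡ 10, 10^2 ≡ 10² = 100 ≡ 20, 10^4 ≡ 20² = 400 ≡ 0, 10^8 ≡ 0² = 0, 10^16 ≡ 0² = 0, 10^32 ≡ 0² = 0. Since 33 = 32 + 1, 10^33 ≡ 0·10: 0·10 = 0. So 10^33 ≡ 0 (mod 40).
So g(0) = g(10) = 0 while 0 ≠ 10, thus g is not injective, hence not bijective.
Since g is not bijective, we determine |image(g)|. Computing x^33 mod 40 for each x (by repeated squaring, reducing mod 40 at every step), the values g(0), g(1), …, g(39) are: 0, 1, 32, 3, 24, 5, 16, 7, 8, 9, 0, 11, 32, 13, 24, 15, 16, 17, 8, 19, 0, 21, 32, 23, 24, 25, 16, 27, 8, 29, 0, 31, 32, 33, 24, 35, 16, 37, 8, 39.
The distinct values are {0, 1, 3, 5, 7, 8, 9, 11, 13, 15, 16, 17, 19, 21, 23, 24, 25, 27, 29, 31, 32, 33, 35, 37, 39}; there are 25 of them.

25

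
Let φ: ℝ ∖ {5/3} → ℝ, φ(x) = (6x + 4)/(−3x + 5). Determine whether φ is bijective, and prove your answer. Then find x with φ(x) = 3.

11/15

If φ(x) = −2, cross-multiplying gives −3(6x + 4) = 6(−3x + 5), which simplifies to −12 = 30 — false.  So −2 has no preimage and φ is not surjective.
Thus φ is not bijective.
Solving φ(x) = 3: cross-multiplying gives 6x + 4 = 3(−3x + 5), which rearranges to 15x = 11, so x = 11/15.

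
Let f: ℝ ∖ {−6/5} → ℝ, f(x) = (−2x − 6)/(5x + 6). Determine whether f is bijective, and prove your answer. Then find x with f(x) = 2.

If f(x) = −2/5, cross-multiplying gives 5(−2x − 6) = −2(5x + 6), which simplifies to −30 = −12 — false.  So −2/5 has no preimage and f is not surjective.
Hence f is not bijective.
Solving f(x) = 2: cross-multiplying gives −2x − 6 = 2(5x + 6), which rearranges to −12x = 18, so x = −3/2.

-3/2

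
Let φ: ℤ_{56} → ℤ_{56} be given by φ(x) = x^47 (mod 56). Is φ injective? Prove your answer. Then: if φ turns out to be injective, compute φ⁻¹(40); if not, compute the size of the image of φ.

35

φ(0) = 0^47 = 0.
φ(14): Repeated squaring mod 56: 14^1 ≡ 14, 14^2 ≡ 14² = 196 ≡ 28, 14^4 ≡ 28² = 784 ≡ 0, 14^8 ≡ 0² = 0, 14^16 ≡ 0² = 0, 14^32 ≡ 0² = 0. Since 47 = 32 + 8 + 4 + 2 + 1, 14^47 ≡ 0·0·0·28·14: 0·0 = 0, then 0·0 = 0, then 0·28 = 0, then 0·14 = 0. So 14^47 ≡ 0 (mod 56).
So φ(0) = φ(14) = 0 while 0 ≠ 14, therefore φ is not injective.
Since φ is not injective, we determine |image(φ)|. Computing x^47 mod 56 for each x (by repeated squaring, reducing mod 56 at every step), the values φ(0), φ(1), …, φ(55) are: 0, 1, 32, 19, 16, 45, 48, 7, 8, 25, 40, 51, 24, 13, 0, 15, 32, 33, 16, 3, 48, 21, 8, 39, 40, 9, 24, 27, 0, 29, 32, 47, 16, 17, 48, 35, 8, 53, 40, 23, 24, 41, 0, 43, 32, 5, 16, 31, 48, 49, 8, 11, 40, 37, 24, 55.
The distinct values are {0, 1, 3, 5, 7, 8, 9, 11, 13, 15, 16, 17, 19, 21, 23, 24, 25, 27, 29, 31, 32, 33, 35, 37, 39, 40, 41, 43, 45, 47, 48, 49, 51, 53, 55}; there are 35 of them.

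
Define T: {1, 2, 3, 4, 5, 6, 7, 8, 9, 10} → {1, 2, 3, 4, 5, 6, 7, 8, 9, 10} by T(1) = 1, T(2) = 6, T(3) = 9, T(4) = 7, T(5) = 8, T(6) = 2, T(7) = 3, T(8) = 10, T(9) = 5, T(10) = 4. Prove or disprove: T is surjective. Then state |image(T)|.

10

Every element of the codomain has a preimage: 1 = T(1), 2 = T(6), 3 = T(7), 4 = T(10), 5 = T(9), 6 = T(2), 7 = T(4), 8 = T(5), 9 = T(3), 10 = T(8).
So T is surjective.
The image of T is {1, 2, 3, 4, 5, 6, 7, 8, 9, 10}, which has 10 elements.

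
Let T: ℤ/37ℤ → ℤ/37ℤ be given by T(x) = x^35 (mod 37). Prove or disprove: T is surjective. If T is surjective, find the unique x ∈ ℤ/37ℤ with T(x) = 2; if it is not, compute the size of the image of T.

Since 37 is prime, the nonzero elements of ℤ/37ℤ form a cyclic group of order 36.
As gcd(35, 36) = 1, raising to the 35th power is a bijection on this group: if u^35 ≡ v^35 then (uv^{−1})^35 = 1, and the only element of order dividing gcd(35, 36) = 1 is 1, so u = v.
With T(0) = 0 this makes T injective on all of ℤ/37ℤ, hence bijective (finite equal-size domain and codomain). In particular T is surjective.
Since T is surjective, we find the preimage of 2. The inverse of x ↦ x^35 on (ℤ/37ℤ)^× is x ↦ x^35, because 35·35 = 1225 = 34·36 + 1 ≡ 1 (mod 36) and x^{36} = 1 for x ≠ 0 (Fermat). So T⁻¹(2) = 2^35 mod 37.
Repeated squaring mod 37: 2^1 ≡ 2, 2^2 ≡ 2² = 4, 2^4 ≡ 4² = 16, 2^8 ≡ 16² = 256 ≡ 34, 2^16 ≡ 34² = 1156 ≡ 9, 2^32 ≡ 9² = 81 ≡ 7. Since 35 = 32 + 2 + 1, 2^35 ≡ 7·4·2: 7·4 = 28, then 28·2 = 56 ≡ 19. So 2^35 ≡ 19 (mod 37).
Hence T⁻¹(2) = 19.

19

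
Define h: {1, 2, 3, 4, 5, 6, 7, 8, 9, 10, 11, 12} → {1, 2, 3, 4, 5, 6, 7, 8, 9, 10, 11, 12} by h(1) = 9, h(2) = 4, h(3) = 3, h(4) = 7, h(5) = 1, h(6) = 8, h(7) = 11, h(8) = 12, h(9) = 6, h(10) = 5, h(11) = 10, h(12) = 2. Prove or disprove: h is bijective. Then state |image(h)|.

12

The values 9, 4, 3, 7, 1, 8, 11, 12, 6, 5, 10, 2 are a permutation of {1, 2, 3, 4, 5, 6, 7, 8, 9, 10, 11, 12}: each element appears exactly once.
So h is injective and surjective, hence bijective.
The image of h is {1, 2, 3, 4, 5, 6, 7, 8, 9, 10, 11, 12}, which has 12 elements.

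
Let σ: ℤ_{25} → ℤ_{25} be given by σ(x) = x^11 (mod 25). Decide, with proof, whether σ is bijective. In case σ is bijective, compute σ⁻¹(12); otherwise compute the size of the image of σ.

σ(0) = 0^11 = 0.
σ(5): Repeated squaring mod 25: 5^1 ≡ 5, 5^2 ≡ 5² = 25 ≡ 0, 5^4 ≡ 0² = 0, 5^8 ≡ 0² = 0. Since 11 = 8 + 2 + 1, 5^11 ≡ 0·0·5: 0·0 = 0, then 0·5 = 0. So 5^11 ≡ 0 (mod 25).
So σ(0) = σ(5) = 0 while 0 ≠ 5, so σ is not injective, hence not bijective.
Since σ is not bijective, we determine |image(σ)|. Computing x^11 mod 25 for each x (by repeated squaring, reducing mod 25 at every step), the values σ(0), σ(1), …, σ(24) are: 0, 1, 23, 22, 4, 0, 6, 18, 17, 9, 0, 11, 13, 12, 14, 0, 16, 8, 7, 19, 0, 21, 3, 2, 24.
The distinct values are {0, 1, 2, 3, 4, 6, 7, 8, 9, 11, 12, 13, 14, 16, 17, 18, 19, 21, 22, 23, 24}; there are 21 of them.

21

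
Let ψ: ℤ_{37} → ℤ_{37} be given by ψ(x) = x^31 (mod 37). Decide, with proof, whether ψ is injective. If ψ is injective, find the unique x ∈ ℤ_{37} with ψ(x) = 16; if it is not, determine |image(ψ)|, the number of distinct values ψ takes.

Since 37 is prime, the nonzero elements of ℤ_{37} form a cyclic group of order 36.
As gcd(31, 36) = 1, raising to the 31st power is a bijection on this group: if a^31 ≡ b^31 then (ab^{−1})^31 = 1, and the only element of order dividing gcd(31, 36) = 1 is 1, so a = b.
With ψ(0) = 0 this makes ψ injective on all of ℤ_{37}, hence bijective (finite equal-size domain and codomain). In particular ψ is injective.
Since ψ is injective, we find the preimage of 16. The inverse of x ↦ x^31 on (ℤ_{37})^× is x ↦ x^7, because 31·7 = 217 = 6·36 + 1 ≡ 1 (mod 36) and x^{36} = 1 for x ≠ 0 (Fermat). So ψ⁻¹(16) = 16^7 mod 37.
Repeated squaring mod 37: 16^1 ≡ 16, 16^2 ≡ 16² = 256 ≡ 34, 16^4 ≡ 34² = 1156 ≡ 9. Since 7 = 4 + 2 + 1, 16^7 ≡ 9·34·16: 9·34 = 306 ≡ 10, then 10·16 = 160 ≡ 12. So 16^7 ≡ 12 (mod 37).
Hence ψ⁻¹(16) = 12.

12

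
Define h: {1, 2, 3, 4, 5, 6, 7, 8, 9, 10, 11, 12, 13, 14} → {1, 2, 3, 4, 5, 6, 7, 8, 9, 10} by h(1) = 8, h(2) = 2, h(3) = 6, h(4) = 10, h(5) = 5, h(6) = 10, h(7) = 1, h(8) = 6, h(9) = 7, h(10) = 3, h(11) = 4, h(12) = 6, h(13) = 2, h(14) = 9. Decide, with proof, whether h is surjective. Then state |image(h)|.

10

Every element of the codomain has a preimage: 1 = h(7), 2 = h(2), 3 = h(10), 4 = h(11), 5 = h(5), 6 = h(3), 7 = h(9), 8 = h(1), 9 = h(14), 10 = h(4).
Therefore h is surjective.
The image of h is {1, 2, 3, 4, 5, 6, 7, 8, 9, 10}, which has 10 elements.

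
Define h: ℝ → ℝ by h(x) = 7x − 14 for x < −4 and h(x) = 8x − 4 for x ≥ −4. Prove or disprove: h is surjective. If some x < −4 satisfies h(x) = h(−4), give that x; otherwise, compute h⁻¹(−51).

Both pieces are strictly increasing (slopes 7 and 8), so each is injective on its own interval.
The left piece maps (−∞, −4) onto (−∞, −42); the right piece maps [−4, ∞) onto [−36, ∞).
The union (−∞, −42) ∪ [−36, ∞) omits the interval between −42 and −36; in particular −42 has no preimage. So h is not surjective.
Because the two images are disjoint, no x < −4 has h(x) = h(−4), so we compute h⁻¹(−51): −51 lies in (−∞, −42), so solve 7x − 14 = −51: x = (−51 + 14)/7 = −37/7.

-37/7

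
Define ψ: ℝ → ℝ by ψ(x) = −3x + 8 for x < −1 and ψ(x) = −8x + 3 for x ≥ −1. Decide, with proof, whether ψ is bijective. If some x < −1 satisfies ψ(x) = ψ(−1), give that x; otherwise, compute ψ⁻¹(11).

-1

Both pieces are strictly decreasing (slopes −3 and −8), so each is injective on its own interval.
The left piece maps (−∞, −1) onto (11, ∞); the right piece maps [−1, ∞) onto (−∞, 11].
Since 11 = 11, the images partition ℝ: ψ is injective and surjective, hence bijective.
Because the two images are disjoint, no x < −1 has ψ(x) = ψ(−1), so we compute ψ⁻¹(11): 11 lies in (−∞, 11], so solve −8x + 3 = 11: x = (11 − 3)/(−8) = −1.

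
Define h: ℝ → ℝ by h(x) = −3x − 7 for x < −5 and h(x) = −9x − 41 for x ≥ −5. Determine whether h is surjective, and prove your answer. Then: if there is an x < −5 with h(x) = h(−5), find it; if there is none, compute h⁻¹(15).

Both pieces are strictly decreasing (slopes −3 and −9), so each is injective on its own interval.
The left piece maps (−∞, −5) onto (8, ∞); the right piece maps [−5, ∞) onto (−∞, 4].
The union (8, ∞) ∪ (−∞, 4] omits the interval between 8 and 4; in particular 8 has no preimage. So h is not surjective.
Because the two images are disjoint, no x < −5 has h(x) = h(−5), so we compute h⁻¹(15): 15 lies in (8, ∞), so solve −3x − 7 = 15: x = (15 + 7)/(−3) = −22/3.

-22/3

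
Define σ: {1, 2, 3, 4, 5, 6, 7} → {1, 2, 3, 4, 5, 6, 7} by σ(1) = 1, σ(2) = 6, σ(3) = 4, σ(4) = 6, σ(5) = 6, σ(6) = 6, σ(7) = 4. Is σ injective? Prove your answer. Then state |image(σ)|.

σ(2) = 6 = σ(4) with 2 ≠ 4, so σ is not injective.
The image of σ is {1, 4, 6}, which has 3 elements.

3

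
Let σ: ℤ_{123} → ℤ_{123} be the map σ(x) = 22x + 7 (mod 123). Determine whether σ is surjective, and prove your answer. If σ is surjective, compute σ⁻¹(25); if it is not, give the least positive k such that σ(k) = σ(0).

12

Since gcd(22, 123) = 1, 22 is invertible modulo 123. Euclid's algorithm: 123 = 5·22 + 13, 22 = 1·13 + 9, 13 = 1·9 + 4, 9 = 2·4 + 1; back-substituting gives 1 = 28·22 − 5·123, so 22⁻¹ ≡ 28 (mod 123).
Then y ↦ 28(y − 7) is a two-sided inverse to σ, so every y ∈ ℤ_{123} has a preimage.
Therefore σ is surjective.
Since σ is surjective, we find σ⁻¹(25): we need 22x ≡ 25 − 7 ≡ 18 (mod 123). Using 22⁻¹ = 28: x ≡ 28·18 = 504 = 4·123 + 12, so x = 12.
Check: σ(12) = 22·12 + 7 = 271 = 2·123 + 25 ≡ 25 (mod 123).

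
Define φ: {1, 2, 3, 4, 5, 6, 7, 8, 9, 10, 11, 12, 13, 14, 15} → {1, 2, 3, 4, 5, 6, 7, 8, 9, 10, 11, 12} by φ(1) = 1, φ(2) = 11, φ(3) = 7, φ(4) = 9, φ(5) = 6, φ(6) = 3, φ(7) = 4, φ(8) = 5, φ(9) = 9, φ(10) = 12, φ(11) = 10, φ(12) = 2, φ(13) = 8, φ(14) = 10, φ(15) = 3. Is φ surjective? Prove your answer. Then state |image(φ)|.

Every element of the codomain has a preimage: 1 = φ(1), 2 = φ(12), 3 = φ(6), 4 = φ(7), 5 = φ(8), 6 = φ(5), 7 = φ(3), 8 = φ(13), 9 = φ(4), 10 = φ(11), 11 = φ(2), 12 = φ(10).
Therefore φ is surjective.
The image of φ is {1, 2, 3, 4, 5, 6, 7, 8, 9, 10, 11, 12}, which has 12 elements.

12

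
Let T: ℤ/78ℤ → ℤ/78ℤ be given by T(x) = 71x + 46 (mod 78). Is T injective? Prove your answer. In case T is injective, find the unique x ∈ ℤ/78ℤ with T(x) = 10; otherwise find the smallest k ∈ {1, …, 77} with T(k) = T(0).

Suppose T(u) = T(v) in ℤ/78ℤ. Then 71u + 46 ≡ 71v + 46 (mod 78), so 71(u − v) ≡ 0 (mod 78).
Since gcd(71, 78) = 1, 71 is invertible modulo 78, thus u − v ≡ 0 (mod 78), i.e. u = v.
So T is injective.
We now compute 71⁻¹ mod 78 explicitly. Euclid's algorithm: 78 = 1·71 + 7, 71 = 10·7 + 1; back-substituting gives 1 = 11·71 − 10·78, so 71⁻¹ ≡ 11 (mod 78).
Since T is injective, we compute T⁻¹(10): solve 71x + 46 ≡ 10 (mod 78), i.e. 71x ≡ 42 (mod 78).
Multiplying by 71⁻¹ = 11 gives x ≡ 11·42 = 462 = 5·78 + 72 ≡ 72 (mod 78).
Check: T(72) = 71·72 + 46 = 5158 = 66·78 + 10 ≡ 10 (mod 78).

72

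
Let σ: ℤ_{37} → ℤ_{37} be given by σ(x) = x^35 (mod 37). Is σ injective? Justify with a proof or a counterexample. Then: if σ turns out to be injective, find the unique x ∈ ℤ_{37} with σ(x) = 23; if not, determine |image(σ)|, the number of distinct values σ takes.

Since 37 is prime, the nonzero elements of ℤ_{37} form a cyclic group of order 36.
As gcd(35, 36) = 1, raising to the 35th power is a bijection on this group: if s^35 ≡ t^35 then (st^{−1})^35 = 1, and the only element of order dividing gcd(35, 36) = 1 is 1, so s = t.
With σ(0) = 0 this makes σ injective on all of ℤ_{37}, hence bijective (finite equal-size domain and codomain). In particular σ is injective.
Since σ is injective, we find the preimage of 23. The inverse of x ↦ x^35 on (ℤ_{37})^× is x ↦ x^35, because 35·35 = 1225 = 34·36 + 1 ≡ 1 (mod 36) and x^{36} = 1 for x ≠ 0 (Fermat). So σ⁻¹(23) = 23^35 mod 37.
Repeated squaring mod 37: 23^1 ≡ 23, 23^2 ≡ 23² = 529 ≡ 11, 23^4 ≡ 11² = 121 ≡ 10, 23^8 ≡ 10² = 100 ≡ 26, 23^16 ≡ 26² = 676 ≡ 10, 23^32 ≡ 10² = 100 ≡ 26. Since 35 = 32 + 2 + 1, 23^35 ≡ 26·11·23: 26·11 = 286 ≡ 27, then 27·23 = 621 ≡ 29. So 23^35 ≡ 29 (mod 37).
Hence σ⁻¹(23) = 29.

29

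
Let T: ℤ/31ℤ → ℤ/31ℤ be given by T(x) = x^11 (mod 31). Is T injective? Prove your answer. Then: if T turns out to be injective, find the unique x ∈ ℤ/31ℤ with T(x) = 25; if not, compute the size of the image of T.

5

Since 31 is prime, the nonzero elements of ℤ/31ℤ form a cyclic group of order 30.
As gcd(11, 30) = 1, raising to the 11th power is a bijection on this group: if x_1^11 ≡ x_2^11 then (x_1x_2^{−1})^11 = 1, and the only element of order dividing gcd(11, 30) = 1 is 1, so x_1 = x_2.
With T(0) = 0 this makes T injective on all of ℤ/31ℤ, hence bijective (finite equal-size domain and codomain). In particular T is injective.
Since T is injective, we find the preimage of 25. The inverse of x ↦ x^11 on (ℤ/31ℤ)^× is x ↦ x^11, because 11·11 = 121 = 4·30 + 1 ≡ 1 (mod 30) and x^{30} = 1 for x ≠ 0 (Fermat). So T⁻¹(25) = 25^11 mod 31.
Repeated squaring mod 31: 25^1 ≡ 25, 25^2 ≡ 25² = 625 ≡ 5, 25^4 ≡ 5² = 25, 25^8 ≡ 25² = 625 ≡ 5. Since 11 = 8 + 2 + 1, 25^11 ≡ 5·5·25: 5·5 = 25, then 25·25 = 625 ≡ 5. So 25^11 ≡ 5 (mod 31).
Hence T⁻¹(25) = 5.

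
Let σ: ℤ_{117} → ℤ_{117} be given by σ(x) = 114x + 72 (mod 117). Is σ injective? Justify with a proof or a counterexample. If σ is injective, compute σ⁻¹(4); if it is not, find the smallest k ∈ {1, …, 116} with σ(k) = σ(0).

39

We have gcd(114, 117) = 3 > 1. Taking x_1 = 0 and x_2 = 39: σ(0) = 72 and σ(39) = 114·39 + 72 = 4518 ≡ 72 (mod 117).
So σ(0) = σ(39) while 0 ≠ 39, thus σ is not injective.
Since σ is not injective, we find the least positive k with σ(k) = σ(0): this means 114k ≡ 0 (mod 117), i.e. 117 ∣ 114k. Since gcd(114, 117) = 3, dividing through by 3 this holds exactly when 39 ∣ 38k, and as gcd(38, 39) = 1, exactly when 39 ∣ k.
The smallest positive such k is 39.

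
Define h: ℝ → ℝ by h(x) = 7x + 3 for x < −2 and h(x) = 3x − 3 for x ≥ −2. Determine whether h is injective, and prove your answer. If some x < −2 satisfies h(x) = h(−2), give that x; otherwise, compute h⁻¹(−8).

Both pieces are strictly increasing (slopes 7 and 3), so each is injective on its own interval.
The left piece maps (−∞, −2) onto (−∞, −11); the right piece maps [−2, ∞) onto [−9, ∞).
These images are disjoint, so no value is attained by both pieces. Therefore h is injective.
Because the two images are disjoint, no x < −2 has h(x) = h(−2), so we compute h⁻¹(−8): −8 lies in [−9, ∞), so solve 3x − 3 = −8: x = (−8 + 3)/3 = −5/3.

-5/3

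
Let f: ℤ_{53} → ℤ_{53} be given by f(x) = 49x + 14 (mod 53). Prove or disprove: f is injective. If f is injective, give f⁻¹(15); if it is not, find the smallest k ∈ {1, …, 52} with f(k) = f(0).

Recall: f is injective when f(x_1) = f(x_2) forces x_1 = x_2.
Suppose f(x_1) = f(x_2) in ℤ_{53}. Then 49x_1 + 14 ≡ 49x_2 + 14 (mod 53), therefore 49(x_1 − x_2) ≡ 0 (mod 53).
Since gcd(49, 53) = 1, 49 is invertible modulo 53, so x_1 − x_2 ≡ 0 (mod 53), i.e. x_1 = x_2.
So f is injective.
We now compute 49⁻¹ mod 53 explicitly. Euclid's algorithm: 53 = 1·49 + 4, 49 = 12·4 + 1; back-substituting gives 1 = 13·49 − 12·53, so 49⁻¹ ≡ 13 (mod 53).
Since f is injective, we compute f⁻¹(15): solve 49x + 14 ≡ 15 (mod 53), i.e. 49x ≡ 1 (mod 53).
Multiplying by 49⁻¹ = 13 gives x ≡ 13·1 = 13 ≡ 13 (mod 53).
Check: f(13) = 49·13 + 14 = 651 = 12·53 + 15 ≡ 15 (mod 53).

13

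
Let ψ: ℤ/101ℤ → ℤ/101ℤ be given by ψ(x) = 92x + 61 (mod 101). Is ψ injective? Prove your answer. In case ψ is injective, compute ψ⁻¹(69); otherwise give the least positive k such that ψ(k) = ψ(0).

Recall: ψ is injective when ψ(x_1) = ψ(x_2) forces x_1 = x_2.
Suppose ψ(x_1) = ψ(x_2) in ℤ/101ℤ. Then 92x_1 + 61 ≡ 92x_2 + 61 (mod 101), so 92(x_1 − x_2) ≡ 0 (mod 101).
Since gcd(92, 101) = 1, 92 is invertible modulo 101, therefore x_1 − x_2 ≡ 0 (mod 101), i.e. x_1 = x_2.
Hence ψ is injective.
We now compute 92⁻¹ mod 101 explicitly. Euclid's algorithm: 101 = 1·92 + 9, 92 = 10·9 + 2, 9 = 4·2 + 1; back-substituting gives 1 = 56·92 − 51·101, so 92⁻¹ ≡ 56 (mod 101).
Since ψ is injective, we compute ψ⁻¹(69): solve 92x + 61 ≡ 69 (mod 101), i.e. 92x ≡ 8 (mod 101).
Multiplying by 92⁻¹ = 56 gives x ≡ 56·8 = 448 = 4·101 + 44 ≡ 44 (mod 101).
Check: ψ(44) = 92·44 + 61 = 4109 = 40·101 + 69 ≡ 69 (mod 101).

44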